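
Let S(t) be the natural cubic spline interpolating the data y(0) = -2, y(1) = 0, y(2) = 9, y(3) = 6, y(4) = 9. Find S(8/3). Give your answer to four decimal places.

7.3320

Put M_i = S'' at the i-th knot. Here h = (1, 1, 1, 1) and Δ = (2, 9, -3, 3), so the interior equations h_(i-1)·M_(i-1) + 2(h_(i-1)+h_i)·M_i + h_i·M_(i+1) = 6(Δ_i − Δ_(i-1)) read
  1·M_0 + 4·M_1 + 1·M_2 = 6(Δ_1 - Δ_0) = 42
  1·M_1 + 4·M_2 + 1·M_3 = 6(Δ_2 - Δ_1) = -72
  1·M_2 + 4·M_3 + 1·M_4 = 6(Δ_3 - Δ_2) = 36
Natural end conditions: M_0 = M_4 = 0.
Solving the tridiagonal system: M_0 = 0, M_1 = 477/28, M_2 = -183/7, M_3 = 435/28, M_4 = 0.
On [2, 3], S(t) = 9 + 25/8·(t - 2) - 183/14·(t - 2)² + 389/56·(t - 2)³.
With (t - 2) = 2/3: S(8/3) = 5543/756.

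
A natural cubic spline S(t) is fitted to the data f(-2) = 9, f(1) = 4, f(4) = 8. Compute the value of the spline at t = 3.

Put M_i = S'' at the i-th knot. Here h = (3, 3) and Δ = (-5/3, 4/3), so the interior equations h_(i-1)·M_(i-1) + 2(h_(i-1)+h_i)·M_i + h_i·M_(i+1) = 6(Δ_i − Δ_(i-1)) read
  3·M_0 + 12·M_1 + 3·M_2 = 6(Δ_1 - Δ_0) = 18
Natural end conditions: M_0 = M_2 = 0.
Solving: M_0 = 0, M_1 = 3/2, M_2 = 0.
On [1, 4], S(t) = 4 - 1/6·(t - 1) + 3/4·(t - 1)² - 1/12·(t - 1)³.
With (t - 1) = 2: S(3) = 6.

6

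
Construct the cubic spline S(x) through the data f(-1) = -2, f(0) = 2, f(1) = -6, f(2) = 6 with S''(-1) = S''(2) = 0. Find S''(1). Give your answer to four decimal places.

36.8000

With M_i denoting the second derivative at x_i, h_i = 1, 1, 1, and Δ_i = (y_(i+1) − y_i)/h_i = 4, -8, 12:
  1·M_0 + 4·M_1 + 1·M_2 = 6(Δ_1 - Δ_0) = -72
  1·M_1 + 4·M_2 + 1·M_3 = 6(Δ_2 - Δ_1) = 120
Natural end conditions: M_0 = M_3 = 0.
Hence M_0 = 0, M_1 = -136/5, M_2 = 184/5, M_3 = 0.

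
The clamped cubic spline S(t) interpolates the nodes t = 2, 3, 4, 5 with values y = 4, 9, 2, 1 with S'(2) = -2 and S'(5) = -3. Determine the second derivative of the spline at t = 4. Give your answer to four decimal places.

21.3333

Write M_i for S''(x_i). With h_i = 1, 1, 1 and divided differences Δ_i = 5, -7, -1, the continuity of S' gives the tridiagonal system
  1·M_0 + 4·M_1 + 1·M_2 = 6(Δ_1 - Δ_0) = -72
  1·M_1 + 4·M_2 + 1·M_3 = 6(Δ_2 - Δ_1) = 36
Clamped end conditions give two more equations: 2h_0·M_0 + h_0·M_1 = 6(Δ_0 - S'(2)) = 42 and h_2·M_2 + 2h_2·M_3 = 6(S'(5) - Δ_2) = -12.
Solving: M_0 = 112/3, M_1 = -98/3, M_2 = 64/3, M_3 = -50/3.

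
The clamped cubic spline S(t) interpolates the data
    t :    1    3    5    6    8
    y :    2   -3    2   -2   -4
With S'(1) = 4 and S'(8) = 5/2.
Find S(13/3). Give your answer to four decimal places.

Let M_i = S''(x_i). Step sizes h_i = 2, 2, 1, 2; slopes of the chords Δ_i = (y_(i+1) - y_i)/h_i = -5/2, 5/2, -4, -1.
  2·M_0 + 8·M_1 + 2·M_2 = 6(Δ_1 - Δ_0) = 30
  2·M_1 + 6·M_2 + 1·M_3 = 6(Δ_2 - Δ_1) = -39
  1·M_2 + 6·M_3 + 2·M_4 = 6(Δ_3 - Δ_2) = 18
Clamped end conditions give two more equations: 2h_0·M_0 + h_0·M_1 = 6(Δ_0 - S'(1)) = -39 and h_3·M_3 + 2h_3·M_4 = 6(S'(8) - Δ_3) = 21.
Forward elimination and back-substitution give M_0 = -1803/122, M_1 = 1227/122, M_2 = -1275/122, M_3 = 219/61, M_4 = 843/244.
On [3, 5], S(t) = -3 - 44/61·(t - 3) + 1227/244·(t - 3)² - 417/244·(t - 3)³.
With (t - 3) = 4/3: S(13/3) = 509/549.

0.9271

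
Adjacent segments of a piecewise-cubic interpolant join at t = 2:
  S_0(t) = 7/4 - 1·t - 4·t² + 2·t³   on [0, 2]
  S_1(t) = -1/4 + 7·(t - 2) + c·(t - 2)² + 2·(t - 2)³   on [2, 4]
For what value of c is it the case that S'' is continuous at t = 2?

8

S_0''(t) = -8 + 12·t, so S_0''(2) = 16. On the right, S_1''(2) = 2c, so c = 8.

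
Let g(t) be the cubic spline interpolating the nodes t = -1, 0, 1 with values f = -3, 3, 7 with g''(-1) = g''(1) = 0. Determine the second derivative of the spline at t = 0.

Let M_i = g''(x_i). Step sizes h_i = 1, 1; slopes of the chords Δ_i = (y_(i+1) - y_i)/h_i = 6, 4.
  1·M_0 + 4·M_1 + 1·M_2 = 6(Δ_1 - Δ_0) = -12
Natural end conditions: M_0 = M_2 = 0.
Solving the tridiagonal system: M_0 = 0, M_1 = -3, M_2 = 0.

-3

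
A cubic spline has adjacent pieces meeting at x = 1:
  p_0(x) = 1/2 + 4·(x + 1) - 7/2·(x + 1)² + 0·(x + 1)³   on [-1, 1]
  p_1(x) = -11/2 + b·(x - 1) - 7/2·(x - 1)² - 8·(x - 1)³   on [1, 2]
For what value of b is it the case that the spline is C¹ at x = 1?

-10

p_0'(x) = 4 - 7·(x + 1) + 0·(x + 1)², so p_0'(1) = -10. On the right, p_1'(1) = b, so b = -10.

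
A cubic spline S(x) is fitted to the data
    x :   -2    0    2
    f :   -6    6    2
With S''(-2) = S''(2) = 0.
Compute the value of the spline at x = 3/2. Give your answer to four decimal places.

3.9375

Put σ_i = S'' at the i-th knot. Here h = (2, 2) and Δ = (6, -2), so the interior equations h_(i-1)·σ_(i-1) + 2(h_(i-1)+h_i)·σ_i + h_i·σ_(i+1) = 6(Δ_i − Δ_(i-1)) read
  2·σ_0 + 8·σ_1 + 2·σ_2 = 6(Δ_1 - Δ_0) = -48
Natural end conditions: σ_0 = σ_2 = 0.
Solving the tridiagonal system: σ_0 = 0, σ_1 = -6, σ_2 = 0.
On [0, 2], S(x) = 6 + 2·x - 3·x² + 1/2·x³.
With x = 3/2: S(3/2) = 63/16.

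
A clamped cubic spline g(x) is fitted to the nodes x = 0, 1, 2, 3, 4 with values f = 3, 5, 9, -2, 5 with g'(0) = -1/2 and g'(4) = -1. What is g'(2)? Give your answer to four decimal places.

-6.5357

With M_i denoting the second derivative at x_i, h_i = 1, 1, 1, 1, and Δ_i = (y_(i+1) − y_i)/h_i = 2, 4, -11, 7:
  1·M_0 + 4·M_1 + 1·M_2 = 6(Δ_1 - Δ_0) = 12
  1·M_1 + 4·M_2 + 1·M_3 = 6(Δ_2 - Δ_1) = -90
  1·M_2 + 4·M_3 + 1·M_4 = 6(Δ_3 - Δ_2) = 108
Clamped end conditions give two more equations: 2h_0·M_0 + h_0·M_1 = 6(Δ_0 - g'(0)) = 15 and h_3·M_3 + 2h_3·M_4 = 6(g'(4) - Δ_3) = -48.
Solving: M_0 = 83/56, M_1 = 337/28, M_2 = -301/8, M_3 = 1357/28, M_4 = -2701/56.
On [2, 3], g'(x) = b_2 + 2c_2·(x - 2) + 3d_2·(x - 2)² with b_2 = Δ_2 - h_2(2M_2 + M_3)/6 = -183/28, c_2 = M_2/2 = -301/16, d_2 = (M_3 - M_2)/(6h_2) = 1607/112. So g'(2) = -183/28.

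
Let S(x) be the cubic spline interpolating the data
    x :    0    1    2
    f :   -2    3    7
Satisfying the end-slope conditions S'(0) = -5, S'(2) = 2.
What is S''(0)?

35

With σ_i denoting the second derivative at x_i, h_i = 1, 1, and Δ_i = (y_(i+1) − y_i)/h_i = 5, 4:
  1·σ_0 + 4·σ_1 + 1·σ_2 = 6(Δ_1 - Δ_0) = -6
Clamped end conditions give two more equations: 2h_0·σ_0 + h_0·σ_1 = 6(Δ_0 - S'(0)) = 60 and h_1·σ_1 + 2h_1·σ_2 = 6(S'(2) - Δ_1) = -12.
Solving: σ_0 = 35, σ_1 = -10, σ_2 = -1.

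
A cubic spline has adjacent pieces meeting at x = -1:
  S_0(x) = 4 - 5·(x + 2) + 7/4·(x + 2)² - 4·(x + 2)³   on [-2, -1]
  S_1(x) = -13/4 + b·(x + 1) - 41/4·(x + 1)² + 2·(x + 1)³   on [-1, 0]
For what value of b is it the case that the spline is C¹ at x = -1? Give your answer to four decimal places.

S_0'(x) = -5 + 7/2·(x + 2) - 12·(x + 2)², so S_0'(-1) = -27/2. On the right, S_1'(-1) = b, so b = -27/2.

-13.5000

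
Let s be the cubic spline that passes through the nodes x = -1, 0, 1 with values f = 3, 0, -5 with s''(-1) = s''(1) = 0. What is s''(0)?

Write m_i for s''(x_i). With h_i = 1, 1 and divided differences Δ_i = -3, -5, the continuity of s' gives the tridiagonal system
  1·m_0 + 4·m_1 + 1·m_2 = 6(Δ_1 - Δ_0) = -12
Natural end conditions: m_0 = m_2 = 0.
Hence m_0 = 0, m_1 = -3, m_2 = 0.

-3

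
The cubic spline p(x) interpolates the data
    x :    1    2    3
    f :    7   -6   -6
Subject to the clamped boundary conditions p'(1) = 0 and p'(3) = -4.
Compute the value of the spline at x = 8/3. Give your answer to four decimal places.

-6.0556

Write M_i for p''(x_i). With h_i = 1, 1 and divided differences Δ_i = -13, 0, the continuity of p' gives the tridiagonal system
  1·M_0 + 4·M_1 + 1·M_2 = 6(Δ_1 - Δ_0) = 78
Clamped end conditions give two more equations: 2h_0·M_0 + h_0·M_1 = 6(Δ_0 - p'(1)) = -78 and h_1·M_1 + 2h_1·M_2 = 6(p'(3) - Δ_1) = -24.
Forward elimination and back-substitution give M_0 = -121/2, M_1 = 43, M_2 = -67/2.
On [2, 3], p(x) = -6 - 35/4·(x - 2) + 43/2·(x - 2)² - 51/4·(x - 2)³.
With (x - 2) = 2/3: p(8/3) = -109/18.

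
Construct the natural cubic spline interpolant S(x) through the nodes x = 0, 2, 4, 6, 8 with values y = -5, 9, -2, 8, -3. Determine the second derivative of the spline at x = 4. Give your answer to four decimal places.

Put σ_i = S'' at the i-th knot. Here h = (2, 2, 2, 2) and Δ = (7, -11/2, 5, -11/2), so the interior equations h_(i-1)·σ_(i-1) + 2(h_(i-1)+h_i)·σ_i + h_i·σ_(i+1) = 6(Δ_i − Δ_(i-1)) read
  2·σ_0 + 8·σ_1 + 2·σ_2 = 6(Δ_1 - Δ_0) = -75
  2·σ_1 + 8·σ_2 + 2·σ_3 = 6(Δ_2 - Δ_1) = 63
  2·σ_2 + 8·σ_3 + 2·σ_4 = 6(Δ_3 - Δ_2) = -63
Natural end conditions: σ_0 = σ_4 = 0.
Forward elimination and back-substitution give σ_0 = 0, σ_1 = -90/7, σ_2 = 195/14, σ_3 = -159/14, σ_4 = 0.

13.9286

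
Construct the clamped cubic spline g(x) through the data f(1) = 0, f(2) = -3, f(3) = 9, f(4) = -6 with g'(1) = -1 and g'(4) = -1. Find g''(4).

Put M_i = g'' at the i-th knot. Here h = (1, 1, 1) and Δ = (-3, 12, -15), so the interior equations h_(i-1)·M_(i-1) + 2(h_(i-1)+h_i)·M_i + h_i·M_(i+1) = 6(Δ_i − Δ_(i-1)) read
  1·M_0 + 4·M_1 + 1·M_2 = 6(Δ_1 - Δ_0) = 90
  1·M_1 + 4·M_2 + 1·M_3 = 6(Δ_2 - Δ_1) = -162
Clamped end conditions give two more equations: 2h_0·M_0 + h_0·M_1 = 6(Δ_0 - g'(1)) = -12 and h_2·M_2 + 2h_2·M_3 = 6(g'(4) - Δ_2) = 84.
Solving the tridiagonal system: M_0 = -30, M_1 = 48, M_2 = -72, M_3 = 78.

78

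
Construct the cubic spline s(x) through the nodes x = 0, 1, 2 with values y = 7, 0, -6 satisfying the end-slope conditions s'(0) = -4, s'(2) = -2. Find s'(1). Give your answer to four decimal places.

With M_i denoting the second derivative at x_i, h_i = 1, 1, and Δ_i = (y_(i+1) − y_i)/h_i = -7, -6:
  1·M_0 + 4·M_1 + 1·M_2 = 6(Δ_1 - Δ_0) = 6
Clamped end conditions give two more equations: 2h_0·M_0 + h_0·M_1 = 6(Δ_0 - s'(0)) = -18 and h_1·M_1 + 2h_1·M_2 = 6(s'(2) - Δ_1) = 24.
Hence M_0 = -19/2, M_1 = 1, M_2 = 23/2.
On [1, 2], s'(x) = b_1 + 2c_1·(x - 1) + 3d_1·(x - 1)² with b_1 = Δ_1 - h_1(2M_1 + M_2)/6 = -33/4, c_1 = M_1/2 = 1/2, d_1 = (M_2 - M_1)/(6h_1) = 7/4. So s'(1) = -33/4.

-8.2500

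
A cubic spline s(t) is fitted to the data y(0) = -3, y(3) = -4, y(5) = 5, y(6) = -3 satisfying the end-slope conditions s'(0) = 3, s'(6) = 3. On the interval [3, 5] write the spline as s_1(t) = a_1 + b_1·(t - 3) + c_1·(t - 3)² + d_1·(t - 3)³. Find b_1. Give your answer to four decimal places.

Write M_i for s''(x_i). With h_i = 3, 2, 1 and divided differences Δ_i = -1/3, 9/2, -8, the continuity of s' gives the tridiagonal system
  3·M_0 + 10·M_1 + 2·M_2 = 6(Δ_1 - Δ_0) = 29
  2·M_1 + 6·M_2 + 1·M_3 = 6(Δ_2 - Δ_1) = -75
Clamped end conditions give two more equations: 2h_0·M_0 + h_0·M_1 = 6(Δ_0 - s'(0)) = -20 and h_2·M_2 + 2h_2·M_3 = 6(s'(6) - Δ_2) = 66.
Forward elimination and back-substitution give M_0 = -159/19, M_1 = 574/57, M_2 = -1328/57, M_3 = 2545/57.
On [3, 5], with s_1(t) = a_1 + b_1·(t - 3) + c_1·(t - 3)² + d_1·(t - 3)³: c_1 = M_1/2 = 287/57, d_1 = (M_2 - M_1)/(6h_1) = -317/114, b_1 = Δ_1 - h_1(2M_1 + M_2)/6 = 211/38.

5.5526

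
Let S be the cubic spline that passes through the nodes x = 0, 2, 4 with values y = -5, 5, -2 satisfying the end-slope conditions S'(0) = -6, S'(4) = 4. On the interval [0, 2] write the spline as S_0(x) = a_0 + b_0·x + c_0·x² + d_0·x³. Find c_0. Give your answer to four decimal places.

12.6875

Let M_i = S''(x_i). Step sizes h_i = 2, 2; slopes of the chords Δ_i = (y_(i+1) - y_i)/h_i = 5, -7/2.
  2·M_0 + 8·M_1 + 2·M_2 = 6(Δ_1 - Δ_0) = -51
Clamped end conditions give two more equations: 2h_0·M_0 + h_0·M_1 = 6(Δ_0 - S'(0)) = 66 and h_1·M_1 + 2h_1·M_2 = 6(S'(4) - Δ_1) = 45.
Solving: M_0 = 203/8, M_1 = -71/4, M_2 = 161/8.
On [0, 2], with S_0(x) = a_0 + b_0·x + c_0·x² + d_0·x³: c_0 = M_0/2 = 203/16, d_0 = (M_1 - M_0)/(6h_0) = -115/32, b_0 = Δ_0 - h_0(2M_0 + M_1)/6 = -6.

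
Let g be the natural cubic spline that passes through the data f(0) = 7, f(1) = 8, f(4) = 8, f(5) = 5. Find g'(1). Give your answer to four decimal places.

Write M_i for g''(x_i). With h_i = 1, 3, 1 and divided differences Δ_i = 1, 0, -3, the continuity of g' gives the tridiagonal system
  1·M_0 + 8·M_1 + 3·M_2 = 6(Δ_1 - Δ_0) = -6
  3·M_1 + 8·M_2 + 1·M_3 = 6(Δ_2 - Δ_1) = -18
Natural end conditions: M_0 = M_3 = 0.
Solving the tridiagonal system: M_0 = 0, M_1 = 6/55, M_2 = -126/55, M_3 = 0.
On [1, 4], g'(x) = b_1 + 2c_1·(x - 1) + 3d_1·(x - 1)² with b_1 = Δ_1 - h_1(2M_1 + M_2)/6 = 57/55, c_1 = M_1/2 = 3/55, d_1 = (M_2 - M_1)/(6h_1) = -2/15. So g'(1) = 57/55.

1.0364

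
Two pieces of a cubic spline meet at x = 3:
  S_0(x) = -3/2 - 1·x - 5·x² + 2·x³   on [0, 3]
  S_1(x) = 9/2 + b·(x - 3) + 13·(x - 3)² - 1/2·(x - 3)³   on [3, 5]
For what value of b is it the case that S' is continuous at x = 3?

S_0'(x) = -1 - 10·x + 6·x², so S_0'(3) = 23. On the right, S_1'(3) = b, so b = 23.

23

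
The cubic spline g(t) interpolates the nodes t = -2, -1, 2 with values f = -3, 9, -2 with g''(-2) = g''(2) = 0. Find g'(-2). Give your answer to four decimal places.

Let M_i = g''(x_i). Step sizes h_i = 1, 3; slopes of the chords Δ_i = (y_(i+1) - y_i)/h_i = 12, -11/3.
  1·M_0 + 8·M_1 + 3·M_2 = 6(Δ_1 - Δ_0) = -94
Natural end conditions: M_0 = M_2 = 0.
Solving the tridiagonal system: M_0 = 0, M_1 = -47/4, M_2 = 0.
On [-2, -1], g'(t) = b_0 + 2c_0·(t + 2) + 3d_0·(t + 2)² with b_0 = Δ_0 - h_0(2M_0 + M_1)/6 = 335/24, c_0 = M_0/2 = 0, d_0 = (M_1 - M_0)/(6h_0) = -47/24. So g'(-2) = 335/24.

13.9583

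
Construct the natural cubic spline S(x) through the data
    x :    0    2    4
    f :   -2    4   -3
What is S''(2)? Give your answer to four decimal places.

Let m_i = S''(x_i). Step sizes h_i = 2, 2; slopes of the chords Δ_i = (y_(i+1) - y_i)/h_i = 3, -7/2.
  2·m_0 + 8·m_1 + 2·m_2 = 6(Δ_1 - Δ_0) = -39
Natural end conditions: m_0 = m_2 = 0.
Solving: m_0 = 0, m_1 = -39/8, m_2 = 0.

-4.8750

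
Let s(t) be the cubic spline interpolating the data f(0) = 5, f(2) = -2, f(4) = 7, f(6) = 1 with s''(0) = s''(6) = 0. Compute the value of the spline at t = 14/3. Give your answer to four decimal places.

Let M_i = s''(x_i). Step sizes h_i = 2, 2, 2; slopes of the chords Δ_i = (y_(i+1) - y_i)/h_i = -7/2, 9/2, -3.
  2·M_0 + 8·M_1 + 2·M_2 = 6(Δ_1 - Δ_0) = 48
  2·M_1 + 8·M_2 + 2·M_3 = 6(Δ_2 - Δ_1) = -45
Natural end conditions: M_0 = M_3 = 0.
Forward elimination and back-substitution give M_0 = 0, M_1 = 79/10, M_2 = -38/5, M_3 = 0.
On [4, 6], s(t) = 7 + 31/15·(t - 4) - 19/5·(t - 4)² + 19/30·(t - 4)³.
With (t - 4) = 2/3: s(14/3) = 557/81.

6.8765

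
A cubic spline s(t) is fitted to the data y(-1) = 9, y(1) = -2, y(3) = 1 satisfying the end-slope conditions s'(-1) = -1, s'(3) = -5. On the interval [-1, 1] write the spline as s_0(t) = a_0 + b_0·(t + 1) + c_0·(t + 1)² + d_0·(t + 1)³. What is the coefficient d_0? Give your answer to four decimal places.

With M_i denoting the second derivative at x_i, h_i = 2, 2, and Δ_i = (y_(i+1) − y_i)/h_i = -11/2, 3/2:
  2·M_0 + 8·M_1 + 2·M_2 = 6(Δ_1 - Δ_0) = 42
Clamped end conditions give two more equations: 2h_0·M_0 + h_0·M_1 = 6(Δ_0 - s'(-1)) = -27 and h_1·M_1 + 2h_1·M_2 = 6(s'(3) - Δ_1) = -39.
Solving the tridiagonal system: M_0 = -13, M_1 = 25/2, M_2 = -16.
On [-1, 1], with s_0(t) = a_0 + b_0·(t + 1) + c_0·(t + 1)² + d_0·(t + 1)³: c_0 = M_0/2 = -13/2, d_0 = (M_1 - M_0)/(6h_0) = 17/8, b_0 = Δ_0 - h_0(2M_0 + M_1)/6 = -1.

2.1250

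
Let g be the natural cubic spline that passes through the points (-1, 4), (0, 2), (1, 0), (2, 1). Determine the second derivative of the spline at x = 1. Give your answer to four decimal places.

Let m_i = g''(x_i). Step sizes h_i = 1, 1, 1; slopes of the chords Δ_i = (y_(i+1) - y_i)/h_i = -2, -2, 1.
  1·m_0 + 4·m_1 + 1·m_2 = 6(Δ_1 - Δ_0) = 0
  1·m_1 + 4·m_2 + 1·m_3 = 6(Δ_2 - Δ_1) = 18
Natural end conditions: m_0 = m_3 = 0.
Solving the tridiagonal system: m_0 = 0, m_1 = -6/5, m_2 = 24/5, m_3 = 0.

4.8000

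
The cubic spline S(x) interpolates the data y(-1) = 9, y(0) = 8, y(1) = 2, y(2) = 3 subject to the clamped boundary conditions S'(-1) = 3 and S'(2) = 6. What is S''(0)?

-8

Put m_i = S'' at the i-th knot. Here h = (1, 1, 1) and Δ = (-1, -6, 1), so the interior equations h_(i-1)·m_(i-1) + 2(h_(i-1)+h_i)·m_i + h_i·m_(i+1) = 6(Δ_i − Δ_(i-1)) read
  1·m_0 + 4·m_1 + 1·m_2 = 6(Δ_1 - Δ_0) = -30
  1·m_1 + 4·m_2 + 1·m_3 = 6(Δ_2 - Δ_1) = 42
Clamped end conditions give two more equations: 2h_0·m_0 + h_0·m_1 = 6(Δ_0 - S'(-1)) = -24 and h_2·m_2 + 2h_2·m_3 = 6(S'(2) - Δ_2) = 30.
Solving: m_0 = -8, m_1 = -8, m_2 = 10, m_3 = 10.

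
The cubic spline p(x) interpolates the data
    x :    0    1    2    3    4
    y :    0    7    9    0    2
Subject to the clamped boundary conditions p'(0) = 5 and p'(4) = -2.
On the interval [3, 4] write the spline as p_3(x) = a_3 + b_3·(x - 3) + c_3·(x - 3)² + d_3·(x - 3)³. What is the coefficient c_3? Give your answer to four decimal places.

With M_i denoting the second derivative at x_i, h_i = 1, 1, 1, 1, and Δ_i = (y_(i+1) − y_i)/h_i = 7, 2, -9, 2:
  1·M_0 + 4·M_1 + 1·M_2 = 6(Δ_1 - Δ_0) = -30
  1·M_1 + 4·M_2 + 1·M_3 = 6(Δ_2 - Δ_1) = -66
  1·M_2 + 4·M_3 + 1·M_4 = 6(Δ_3 - Δ_2) = 66
Clamped end conditions give two more equations: 2h_0·M_0 + h_0·M_1 = 6(Δ_0 - p'(0)) = 12 and h_3·M_3 + 2h_3·M_4 = 6(p'(4) - Δ_3) = -24.
Forward elimination and back-substitution give M_0 = 221/28, M_1 = -53/14, M_2 = -91/4, M_3 = 403/14, M_4 = -739/28.
On [3, 4], with p_3(x) = a_3 + b_3·(x - 3) + c_3·(x - 3)² + d_3·(x - 3)³: c_3 = M_3/2 = 403/28, d_3 = (M_4 - M_3)/(6h_3) = -515/56, b_3 = Δ_3 - h_3(2M_3 + M_4)/6 = -179/56.

14.3929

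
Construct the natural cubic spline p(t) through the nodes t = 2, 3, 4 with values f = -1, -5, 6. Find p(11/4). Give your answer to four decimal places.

Write σ_i for p''(x_i). With h_i = 1, 1 and divided differences Δ_i = -4, 11, the continuity of p' gives the tridiagonal system
  1·σ_0 + 4·σ_1 + 1·σ_2 = 6(Δ_1 - Δ_0) = 90
Natural end conditions: σ_0 = σ_2 = 0.
Solving: σ_0 = 0, σ_1 = 45/2, σ_2 = 0.
On [2, 3], p(t) = -1 - 31/4·(t - 2) + 0·(t - 2)² + 15/4·(t - 2)³.
With (t - 2) = 3/4: p(11/4) = -1339/256.

-5.2305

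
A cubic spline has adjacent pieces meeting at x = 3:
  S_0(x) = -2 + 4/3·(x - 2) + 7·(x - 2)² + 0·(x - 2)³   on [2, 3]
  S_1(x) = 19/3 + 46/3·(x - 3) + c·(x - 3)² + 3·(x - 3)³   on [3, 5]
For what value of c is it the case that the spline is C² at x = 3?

7

S_0''(x) = 14 + 0·(x - 2), so S_0''(3) = 14. On the right, S_1''(3) = 2c, so c = 7.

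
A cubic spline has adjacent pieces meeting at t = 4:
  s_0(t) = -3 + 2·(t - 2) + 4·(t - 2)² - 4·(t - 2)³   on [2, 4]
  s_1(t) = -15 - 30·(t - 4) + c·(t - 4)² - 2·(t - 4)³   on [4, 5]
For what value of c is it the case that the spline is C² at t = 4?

s_0''(t) = 8 - 24·(t - 2), so s_0''(4) = -40. On the right, s_1''(4) = 2c, so c = -20.

-20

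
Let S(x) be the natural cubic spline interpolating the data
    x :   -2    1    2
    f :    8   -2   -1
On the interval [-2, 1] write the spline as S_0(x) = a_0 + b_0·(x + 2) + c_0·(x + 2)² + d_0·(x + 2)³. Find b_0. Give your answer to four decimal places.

Let M_i = S''(x_i). Step sizes h_i = 3, 1; slopes of the chords Δ_i = (y_(i+1) - y_i)/h_i = -10/3, 1.
  3·M_0 + 8·M_1 + 1·M_2 = 6(Δ_1 - Δ_0) = 26
Natural end conditions: M_0 = M_2 = 0.
Forward elimination and back-substitution give M_0 = 0, M_1 = 13/4, M_2 = 0.
On [-2, 1], with S_0(x) = a_0 + b_0·(x + 2) + c_0·(x + 2)² + d_0·(x + 2)³: c_0 = M_0/2 = 0, d_0 = (M_1 - M_0)/(6h_0) = 13/72, b_0 = Δ_0 - h_0(2M_0 + M_1)/6 = -119/24.

-4.9583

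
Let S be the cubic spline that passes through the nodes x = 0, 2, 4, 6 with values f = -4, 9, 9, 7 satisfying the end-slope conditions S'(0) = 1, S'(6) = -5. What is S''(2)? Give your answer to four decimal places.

-8.9000

Write σ_i for S''(x_i). With h_i = 2, 2, 2 and divided differences Δ_i = 13/2, 0, -1, the continuity of S' gives the tridiagonal system
  2·σ_0 + 8·σ_1 + 2·σ_2 = 6(Δ_1 - Δ_0) = -39
  2·σ_1 + 8·σ_2 + 2·σ_3 = 6(Δ_2 - Δ_1) = -6
Clamped end conditions give two more equations: 2h_0·σ_0 + h_0·σ_1 = 6(Δ_0 - S'(0)) = 33 and h_2·σ_2 + 2h_2·σ_3 = 6(S'(6) - Δ_2) = -24.
Forward elimination and back-substitution give σ_0 = 127/10, σ_1 = -89/10, σ_2 = 17/5, σ_3 = -77/10.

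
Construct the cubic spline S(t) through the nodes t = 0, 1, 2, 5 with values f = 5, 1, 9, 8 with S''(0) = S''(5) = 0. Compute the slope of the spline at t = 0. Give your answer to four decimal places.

Let M_i = S''(x_i). Step sizes h_i = 1, 1, 3; slopes of the chords Δ_i = (y_(i+1) - y_i)/h_i = -4, 8, -1/3.
  1·M_0 + 4·M_1 + 1·M_2 = 6(Δ_1 - Δ_0) = 72
  1·M_1 + 8·M_2 + 3·M_3 = 6(Δ_2 - Δ_1) = -50
Natural end conditions: M_0 = M_3 = 0.
Solving the tridiagonal system: M_0 = 0, M_1 = 626/31, M_2 = -272/31, M_3 = 0.
On [0, 1], S'(t) = b_0 + 2c_0·t + 3d_0·t² with b_0 = Δ_0 - h_0(2M_0 + M_1)/6 = -685/93, c_0 = M_0/2 = 0, d_0 = (M_1 - M_0)/(6h_0) = 313/93. So S'(0) = -685/93.

-7.3656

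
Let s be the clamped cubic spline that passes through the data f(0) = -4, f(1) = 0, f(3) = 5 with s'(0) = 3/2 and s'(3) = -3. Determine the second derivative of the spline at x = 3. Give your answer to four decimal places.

-8.2500

Put M_i = s'' at the i-th knot. Here h = (1, 2) and Δ = (4, 5/2), so the interior equations h_(i-1)·M_(i-1) + 2(h_(i-1)+h_i)·M_i + h_i·M_(i+1) = 6(Δ_i − Δ_(i-1)) read
  1·M_0 + 6·M_1 + 2·M_2 = 6(Δ_1 - Δ_0) = -9
Clamped end conditions give two more equations: 2h_0·M_0 + h_0·M_1 = 6(Δ_0 - s'(0)) = 15 and h_1·M_1 + 2h_1·M_2 = 6(s'(3) - Δ_1) = -33.
Forward elimination and back-substitution give M_0 = 15/2, M_1 = 0, M_2 = -33/4.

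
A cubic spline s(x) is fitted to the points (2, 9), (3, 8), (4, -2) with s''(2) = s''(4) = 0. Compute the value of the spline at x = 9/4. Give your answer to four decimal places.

Write σ_i for s''(x_i). With h_i = 1, 1 and divided differences Δ_i = -1, -10, the continuity of s' gives the tridiagonal system
  1·σ_0 + 4·σ_1 + 1·σ_2 = 6(Δ_1 - Δ_0) = -54
Natural end conditions: σ_0 = σ_2 = 0.
Forward elimination and back-substitution give σ_0 = 0, σ_1 = -27/2, σ_2 = 0.
On [2, 3], s(x) = 9 + 5/4·(x - 2) + 0·(x - 2)² - 9/4·(x - 2)³.
With (x - 2) = 1/4: s(9/4) = 2375/256.

9.2773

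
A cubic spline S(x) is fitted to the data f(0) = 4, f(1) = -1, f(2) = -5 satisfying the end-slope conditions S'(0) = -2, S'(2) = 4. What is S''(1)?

With M_i denoting the second derivative at x_i, h_i = 1, 1, and Δ_i = (y_(i+1) − y_i)/h_i = -5, -4:
  1·M_0 + 4·M_1 + 1·M_2 = 6(Δ_1 - Δ_0) = 6
Clamped end conditions give two more equations: 2h_0·M_0 + h_0·M_1 = 6(Δ_0 - S'(0)) = -18 and h_1·M_1 + 2h_1·M_2 = 6(S'(2) - Δ_1) = 48.
Hence M_0 = -15/2, M_1 = -3, M_2 = 51/2.

-3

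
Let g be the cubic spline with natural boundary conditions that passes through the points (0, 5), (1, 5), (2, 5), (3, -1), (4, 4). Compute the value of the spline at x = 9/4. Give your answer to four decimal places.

Put m_i = g'' at the i-th knot. Here h = (1, 1, 1, 1) and Δ = (0, 0, -6, 5), so the interior equations h_(i-1)·m_(i-1) + 2(h_(i-1)+h_i)·m_i + h_i·m_(i+1) = 6(Δ_i − Δ_(i-1)) read
  1·m_0 + 4·m_1 + 1·m_2 = 6(Δ_1 - Δ_0) = 0
  1·m_1 + 4·m_2 + 1·m_3 = 6(Δ_2 - Δ_1) = -36
  1·m_2 + 4·m_3 + 1·m_4 = 6(Δ_3 - Δ_2) = 66
Natural end conditions: m_0 = m_4 = 0.
Solving: m_0 = 0, m_1 = 15/4, m_2 = -15, m_3 = 81/4, m_4 = 0.
On [2, 3], g(x) = 5 - 35/8·(x - 2) - 15/2·(x - 2)² + 47/8·(x - 2)³.
With (x - 2) = 1/4: g(9/4) = 1807/512.

3.5293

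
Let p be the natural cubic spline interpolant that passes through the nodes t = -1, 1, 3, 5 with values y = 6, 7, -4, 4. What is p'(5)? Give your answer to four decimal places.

Let m_i = p''(x_i). Step sizes h_i = 2, 2, 2; slopes of the chords Δ_i = (y_(i+1) - y_i)/h_i = 1/2, -11/2, 4.
  2·m_0 + 8·m_1 + 2·m_2 = 6(Δ_1 - Δ_0) = -36
  2·m_1 + 8·m_2 + 2·m_3 = 6(Δ_2 - Δ_1) = 57
Natural end conditions: m_0 = m_3 = 0.
Solving the tridiagonal system: m_0 = 0, m_1 = -67/10, m_2 = 44/5, m_3 = 0.
On [3, 5], p'(t) = b_2 + 2c_2·(t - 3) + 3d_2·(t - 3)² with b_2 = Δ_2 - h_2(2m_2 + m_3)/6 = -28/15, c_2 = m_2/2 = 22/5, d_2 = (m_3 - m_2)/(6h_2) = -11/15. So p'(5) = 104/15.

6.9333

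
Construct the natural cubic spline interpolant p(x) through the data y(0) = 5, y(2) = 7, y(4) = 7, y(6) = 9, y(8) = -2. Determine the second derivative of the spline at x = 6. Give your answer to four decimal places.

-5.4911

With M_i denoting the second derivative at x_i, h_i = 2, 2, 2, 2, and Δ_i = (y_(i+1) − y_i)/h_i = 1, 0, 1, -11/2:
  2·M_0 + 8·M_1 + 2·M_2 = 6(Δ_1 - Δ_0) = -6
  2·M_1 + 8·M_2 + 2·M_3 = 6(Δ_2 - Δ_1) = 6
  2·M_2 + 8·M_3 + 2·M_4 = 6(Δ_3 - Δ_2) = -39
Natural end conditions: M_0 = M_4 = 0.
Solving: M_0 = 0, M_1 = -153/112, M_2 = 69/28, M_3 = -615/112, M_4 = 0.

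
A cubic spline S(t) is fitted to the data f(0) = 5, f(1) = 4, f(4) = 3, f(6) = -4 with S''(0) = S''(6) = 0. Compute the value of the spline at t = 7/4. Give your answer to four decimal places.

With M_i denoting the second derivative at x_i, h_i = 1, 3, 2, and Δ_i = (y_(i+1) − y_i)/h_i = -1, -1/3, -7/2:
  1·M_0 + 8·M_1 + 3·M_2 = 6(Δ_1 - Δ_0) = 4
  3·M_1 + 10·M_2 + 2·M_3 = 6(Δ_2 - Δ_1) = -19
Natural end conditions: M_0 = M_3 = 0.
Solving the tridiagonal system: M_0 = 0, M_1 = 97/71, M_2 = -164/71, M_3 = 0.
On [1, 4], S(t) = 4 - 116/213·(t - 1) + 97/142·(t - 1)² - 29/142·(t - 1)³.
With (t - 1) = 3/4: S(7/4) = 35349/9088.

3.8896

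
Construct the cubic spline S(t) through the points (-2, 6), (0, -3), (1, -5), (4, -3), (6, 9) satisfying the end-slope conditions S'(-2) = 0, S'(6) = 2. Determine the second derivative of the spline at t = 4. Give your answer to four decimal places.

5.1029

Let m_i = S''(x_i). Step sizes h_i = 2, 1, 3, 2; slopes of the chords Δ_i = (y_(i+1) - y_i)/h_i = -9/2, -2, 2/3, 6.
  2·m_0 + 6·m_1 + 1·m_2 = 6(Δ_1 - Δ_0) = 15
  1·m_1 + 8·m_2 + 3·m_3 = 6(Δ_2 - Δ_1) = 16
  3·m_2 + 10·m_3 + 2·m_4 = 6(Δ_3 - Δ_2) = 32
Clamped end conditions give two more equations: 2h_0·m_0 + h_0·m_1 = 6(Δ_0 - S'(-2)) = -27 and h_3·m_3 + 2h_3·m_4 = 6(S'(6) - Δ_3) = -24.
Forward elimination and back-substitution give m_0 = -3943/408, m_1 = 1189/204, m_2 = -131/204, m_3 = 347/68, m_4 = -1163/136.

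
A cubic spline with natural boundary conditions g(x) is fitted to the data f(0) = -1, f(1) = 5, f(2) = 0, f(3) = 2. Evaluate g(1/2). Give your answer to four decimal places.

Put m_i = g'' at the i-th knot. Here h = (1, 1, 1) and Δ = (6, -5, 2), so the interior equations h_(i-1)·m_(i-1) + 2(h_(i-1)+h_i)·m_i + h_i·m_(i+1) = 6(Δ_i − Δ_(i-1)) read
  1·m_0 + 4·m_1 + 1·m_2 = 6(Δ_1 - Δ_0) = -66
  1·m_1 + 4·m_2 + 1·m_3 = 6(Δ_2 - Δ_1) = 42
Natural end conditions: m_0 = m_3 = 0.
Hence m_0 = 0, m_1 = -102/5, m_2 = 78/5, m_3 = 0.
On [0, 1], g(x) = -1 + 47/5·x + 0·x² - 17/5·x³.
With x = 1/2: g(1/2) = 131/40.

3.2750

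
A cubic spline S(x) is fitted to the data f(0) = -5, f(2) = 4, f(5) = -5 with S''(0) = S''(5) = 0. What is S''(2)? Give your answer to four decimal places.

Write M_i for S''(x_i). With h_i = 2, 3 and divided differences Δ_i = 9/2, -3, the continuity of S' gives the tridiagonal system
  2·M_0 + 10·M_1 + 3·M_2 = 6(Δ_1 - Δ_0) = -45
Natural end conditions: M_0 = M_2 = 0.
Solving the tridiagonal system: M_0 = 0, M_1 = -9/2, M_2 = 0.

-4.5000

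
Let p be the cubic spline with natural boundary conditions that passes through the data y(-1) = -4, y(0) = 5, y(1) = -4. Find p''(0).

-27

Put m_i = p'' at the i-th knot. Here h = (1, 1) and Δ = (9, -9), so the interior equations h_(i-1)·m_(i-1) + 2(h_(i-1)+h_i)·m_i + h_i·m_(i+1) = 6(Δ_i − Δ_(i-1)) read
  1·m_0 + 4·m_1 + 1·m_2 = 6(Δ_1 - Δ_0) = -108
Natural end conditions: m_0 = m_2 = 0.
Hence m_0 = 0, m_1 = -27, m_2 = 0.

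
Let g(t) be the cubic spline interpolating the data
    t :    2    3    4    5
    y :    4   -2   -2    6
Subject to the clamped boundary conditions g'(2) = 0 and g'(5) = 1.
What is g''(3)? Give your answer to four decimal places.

10.6667

Write M_i for g''(x_i). With h_i = 1, 1, 1 and divided differences Δ_i = -6, 0, 8, the continuity of g' gives the tridiagonal system
  1·M_0 + 4·M_1 + 1·M_2 = 6(Δ_1 - Δ_0) = 36
  1·M_1 + 4·M_2 + 1·M_3 = 6(Δ_2 - Δ_1) = 48
Clamped end conditions give two more equations: 2h_0·M_0 + h_0·M_1 = 6(Δ_0 - g'(2)) = -36 and h_2·M_2 + 2h_2·M_3 = 6(g'(5) - Δ_2) = -42.
Solving: M_0 = -70/3, M_1 = 32/3, M_2 = 50/3, M_3 = -88/3.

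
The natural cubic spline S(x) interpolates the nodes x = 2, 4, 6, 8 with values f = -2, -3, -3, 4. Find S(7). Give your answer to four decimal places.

Put m_i = S'' at the i-th knot. Here h = (2, 2, 2) and Δ = (-1/2, 0, 7/2), so the interior equations h_(i-1)·m_(i-1) + 2(h_(i-1)+h_i)·m_i + h_i·m_(i+1) = 6(Δ_i − Δ_(i-1)) read
  2·m_0 + 8·m_1 + 2·m_2 = 6(Δ_1 - Δ_0) = 3
  2·m_1 + 8·m_2 + 2·m_3 = 6(Δ_2 - Δ_1) = 21
Natural end conditions: m_0 = m_3 = 0.
Solving: m_0 = 0, m_1 = -3/10, m_2 = 27/10, m_3 = 0.
On [6, 8], S(x) = -3 + 17/10·(x - 6) + 27/20·(x - 6)² - 9/40·(x - 6)³.
With (x - 6) = 1: S(7) = -7/40.

-0.1750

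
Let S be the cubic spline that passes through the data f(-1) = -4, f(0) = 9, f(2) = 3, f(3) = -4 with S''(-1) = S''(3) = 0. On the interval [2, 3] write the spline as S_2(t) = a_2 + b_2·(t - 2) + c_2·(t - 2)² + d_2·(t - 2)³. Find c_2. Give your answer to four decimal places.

0.7500

With M_i denoting the second derivative at x_i, h_i = 1, 2, 1, and Δ_i = (y_(i+1) − y_i)/h_i = 13, -3, -7:
  1·M_0 + 6·M_1 + 2·M_2 = 6(Δ_1 - Δ_0) = -96
  2·M_1 + 6·M_2 + 1·M_3 = 6(Δ_2 - Δ_1) = -24
Natural end conditions: M_0 = M_3 = 0.
Hence M_0 = 0, M_1 = -33/2, M_2 = 3/2, M_3 = 0.
On [2, 3], with S_2(t) = a_2 + b_2·(t - 2) + c_2·(t - 2)² + d_2·(t - 2)³: c_2 = M_2/2 = 3/4, d_2 = (M_3 - M_2)/(6h_2) = -1/4, b_2 = Δ_2 - h_2(2M_2 + M_3)/6 = -15/2.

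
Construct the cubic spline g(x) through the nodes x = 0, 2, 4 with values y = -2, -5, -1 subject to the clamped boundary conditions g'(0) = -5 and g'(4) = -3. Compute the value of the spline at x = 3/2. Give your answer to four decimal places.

-5.6680

With σ_i denoting the second derivative at x_i, h_i = 2, 2, and Δ_i = (y_(i+1) − y_i)/h_i = -3/2, 2:
  2·σ_0 + 8·σ_1 + 2·σ_2 = 6(Δ_1 - Δ_0) = 21
Clamped end conditions give two more equations: 2h_0·σ_0 + h_0·σ_1 = 6(Δ_0 - g'(0)) = 21 and h_1·σ_1 + 2h_1·σ_2 = 6(g'(4) - Δ_1) = -30.
Solving: σ_0 = 25/8, σ_1 = 17/4, σ_2 = -77/8.
On [0, 2], g(x) = -2 - 5·x + 25/16·x² + 3/32·x³.
With x = 3/2: g(3/2) = -1451/256.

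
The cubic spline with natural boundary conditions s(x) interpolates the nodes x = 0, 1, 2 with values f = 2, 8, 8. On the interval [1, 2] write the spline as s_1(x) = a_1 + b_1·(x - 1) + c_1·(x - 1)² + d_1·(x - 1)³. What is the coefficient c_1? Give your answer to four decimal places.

Let m_i = s''(x_i). Step sizes h_i = 1, 1; slopes of the chords Δ_i = (y_(i+1) - y_i)/h_i = 6, 0.
  1·m_0 + 4·m_1 + 1·m_2 = 6(Δ_1 - Δ_0) = -36
Natural end conditions: m_0 = m_2 = 0.
Solving: m_0 = 0, m_1 = -9, m_2 = 0.
On [1, 2], with s_1(x) = a_1 + b_1·(x - 1) + c_1·(x - 1)² + d_1·(x - 1)³: c_1 = m_1/2 = -9/2, d_1 = (m_2 - m_1)/(6h_1) = 3/2, b_1 = Δ_1 - h_1(2m_1 + m_2)/6 = 3.

-4.5000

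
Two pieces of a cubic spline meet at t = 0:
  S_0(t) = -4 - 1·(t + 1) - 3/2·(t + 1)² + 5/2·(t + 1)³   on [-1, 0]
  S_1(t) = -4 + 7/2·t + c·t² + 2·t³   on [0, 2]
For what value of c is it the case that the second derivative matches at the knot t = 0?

S_0''(t) = -3 + 15·(t + 1), so S_0''(0) = 12. On the right, S_1''(0) = 2c, so c = 6.

6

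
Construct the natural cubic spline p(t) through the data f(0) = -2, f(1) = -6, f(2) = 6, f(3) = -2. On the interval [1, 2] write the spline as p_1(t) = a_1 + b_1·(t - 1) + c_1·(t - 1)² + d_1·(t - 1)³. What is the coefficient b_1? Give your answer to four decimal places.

Let M_i = p''(x_i). Step sizes h_i = 1, 1, 1; slopes of the chords Δ_i = (y_(i+1) - y_i)/h_i = -4, 12, -8.
  1·M_0 + 4·M_1 + 1·M_2 = 6(Δ_1 - Δ_0) = 96
  1·M_1 + 4·M_2 + 1·M_3 = 6(Δ_2 - Δ_1) = -120
Natural end conditions: M_0 = M_3 = 0.
Solving: M_0 = 0, M_1 = 168/5, M_2 = -192/5, M_3 = 0.
On [1, 2], with p_1(t) = a_1 + b_1·(t - 1) + c_1·(t - 1)² + d_1·(t - 1)³: c_1 = M_1/2 = 84/5, d_1 = (M_2 - M_1)/(6h_1) = -12, b_1 = Δ_1 - h_1(2M_1 + M_2)/6 = 36/5.

7.2000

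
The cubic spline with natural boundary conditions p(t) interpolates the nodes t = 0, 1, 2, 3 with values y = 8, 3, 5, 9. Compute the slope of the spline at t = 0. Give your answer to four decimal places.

-6.7333

Let M_i = p''(x_i). Step sizes h_i = 1, 1, 1; slopes of the chords Δ_i = (y_(i+1) - y_i)/h_i = -5, 2, 4.
  1·M_0 + 4·M_1 + 1·M_2 = 6(Δ_1 - Δ_0) = 42
  1·M_1 + 4·M_2 + 1·M_3 = 6(Δ_2 - Δ_1) = 12
Natural end conditions: M_0 = M_3 = 0.
Solving: M_0 = 0, M_1 = 52/5, M_2 = 2/5, M_3 = 0.
On [0, 1], p'(t) = b_0 + 2c_0·t + 3d_0·t² with b_0 = Δ_0 - h_0(2M_0 + M_1)/6 = -101/15, c_0 = M_0/2 = 0, d_0 = (M_1 - M_0)/(6h_0) = 26/15. So p'(0) = -101/15.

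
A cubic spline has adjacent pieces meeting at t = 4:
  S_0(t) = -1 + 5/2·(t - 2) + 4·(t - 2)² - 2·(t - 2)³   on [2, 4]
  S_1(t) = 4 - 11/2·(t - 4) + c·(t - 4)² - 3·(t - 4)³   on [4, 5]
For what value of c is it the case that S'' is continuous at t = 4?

S_0''(t) = 8 - 12·(t - 2), so S_0''(4) = -16. On the right, S_1''(4) = 2c, so c = -8.

-8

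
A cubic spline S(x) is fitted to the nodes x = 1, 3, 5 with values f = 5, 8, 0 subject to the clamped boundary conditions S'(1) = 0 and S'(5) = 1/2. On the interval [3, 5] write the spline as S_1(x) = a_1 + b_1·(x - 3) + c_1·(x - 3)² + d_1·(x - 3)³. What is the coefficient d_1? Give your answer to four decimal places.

1.6250

With M_i denoting the second derivative at x_i, h_i = 2, 2, and Δ_i = (y_(i+1) − y_i)/h_i = 3/2, -4:
  2·M_0 + 8·M_1 + 2·M_2 = 6(Δ_1 - Δ_0) = -33
Clamped end conditions give two more equations: 2h_0·M_0 + h_0·M_1 = 6(Δ_0 - S'(1)) = 9 and h_1·M_1 + 2h_1·M_2 = 6(S'(5) - Δ_1) = 27.
Hence M_0 = 13/2, M_1 = -17/2, M_2 = 11.
On [3, 5], with S_1(x) = a_1 + b_1·(x - 3) + c_1·(x - 3)² + d_1·(x - 3)³: c_1 = M_1/2 = -17/4, d_1 = (M_2 - M_1)/(6h_1) = 13/8, b_1 = Δ_1 - h_1(2M_1 + M_2)/6 = -2.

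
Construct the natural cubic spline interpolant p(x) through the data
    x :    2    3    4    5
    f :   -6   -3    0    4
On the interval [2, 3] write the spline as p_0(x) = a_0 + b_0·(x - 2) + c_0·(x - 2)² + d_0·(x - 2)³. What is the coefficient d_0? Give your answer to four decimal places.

-0.0667

Let m_i = p''(x_i). Step sizes h_i = 1, 1, 1; slopes of the chords Δ_i = (y_(i+1) - y_i)/h_i = 3, 3, 4.
  1·m_0 + 4·m_1 + 1·m_2 = 6(Δ_1 - Δ_0) = 0
  1·m_1 + 4·m_2 + 1·m_3 = 6(Δ_2 - Δ_1) = 6
Natural end conditions: m_0 = m_3 = 0.
Solving the tridiagonal system: m_0 = 0, m_1 = -2/5, m_2 = 8/5, m_3 = 0.
On [2, 3], with p_0(x) = a_0 + b_0·(x - 2) + c_0·(x - 2)² + d_0·(x - 2)³: c_0 = m_0/2 = 0, d_0 = (m_1 - m_0)/(6h_0) = -1/15, b_0 = Δ_0 - h_0(2m_0 + m_1)/6 = 46/15.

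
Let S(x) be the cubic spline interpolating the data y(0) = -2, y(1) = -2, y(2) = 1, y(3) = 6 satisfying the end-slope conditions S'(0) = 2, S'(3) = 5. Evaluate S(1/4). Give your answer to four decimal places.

-1.7469

Write M_i for S''(x_i). With h_i = 1, 1, 1 and divided differences Δ_i = 0, 3, 5, the continuity of S' gives the tridiagonal system
  1·M_0 + 4·M_1 + 1·M_2 = 6(Δ_1 - Δ_0) = 18
  1·M_1 + 4·M_2 + 1·M_3 = 6(Δ_2 - Δ_1) = 12
Clamped end conditions give two more equations: 2h_0·M_0 + h_0·M_1 = 6(Δ_0 - S'(0)) = -12 and h_2·M_2 + 2h_2·M_3 = 6(S'(3) - Δ_2) = 0.
Solving the tridiagonal system: M_0 = -46/5, M_1 = 32/5, M_2 = 8/5, M_3 = -4/5.
On [0, 1], S(x) = -2 + 2·x - 23/5·x² + 13/5·x³.
With x = 1/4: S(1/4) = -559/320.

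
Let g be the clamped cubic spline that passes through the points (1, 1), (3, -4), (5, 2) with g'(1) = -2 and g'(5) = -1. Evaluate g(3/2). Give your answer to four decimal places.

Let M_i = g''(x_i). Step sizes h_i = 2, 2; slopes of the chords Δ_i = (y_(i+1) - y_i)/h_i = -5/2, 3.
  2·M_0 + 8·M_1 + 2·M_2 = 6(Δ_1 - Δ_0) = 33
Clamped end conditions give two more equations: 2h_0·M_0 + h_0·M_1 = 6(Δ_0 - g'(1)) = -3 and h_1·M_1 + 2h_1·M_2 = 6(g'(5) - Δ_1) = -24.
Forward elimination and back-substitution give M_0 = -37/8, M_1 = 31/4, M_2 = -79/8.
On [1, 3], g(x) = 1 - 2·(x - 1) - 37/16·(x - 1)² + 33/32·(x - 1)³.
With (x - 1) = 1/2: g(3/2) = -115/256.

-0.4492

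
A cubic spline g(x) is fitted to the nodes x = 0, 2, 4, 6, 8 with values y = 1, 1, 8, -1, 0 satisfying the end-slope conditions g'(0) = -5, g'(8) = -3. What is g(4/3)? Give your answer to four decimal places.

-0.9868

Write M_i for g''(x_i). With h_i = 2, 2, 2, 2 and divided differences Δ_i = 0, 7/2, -9/2, 1/2, the continuity of g' gives the tridiagonal system
  2·M_0 + 8·M_1 + 2·M_2 = 6(Δ_1 - Δ_0) = 21
  2·M_1 + 8·M_2 + 2·M_3 = 6(Δ_2 - Δ_1) = -48
  2·M_2 + 8·M_3 + 2·M_4 = 6(Δ_3 - Δ_2) = 30
Clamped end conditions give two more equations: 2h_0·M_0 + h_0·M_1 = 6(Δ_0 - g'(0)) = 30 and h_3·M_3 + 2h_3·M_4 = 6(g'(8) - Δ_3) = -21.
Solving: M_0 = 649/112, M_1 = 191/56, M_2 = -143/16, M_3 = 467/56, M_4 = -1055/112.
On [0, 2], g(x) = 1 - 5·x + 649/224·x² - 89/448·x³.
With x = 4/3: g(4/3) = -373/378.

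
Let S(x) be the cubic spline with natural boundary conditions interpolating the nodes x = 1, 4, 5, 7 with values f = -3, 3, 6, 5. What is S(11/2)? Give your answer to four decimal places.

Write M_i for S''(x_i). With h_i = 3, 1, 2 and divided differences Δ_i = 2, 3, -1/2, the continuity of S' gives the tridiagonal system
  3·M_0 + 8·M_1 + 1·M_2 = 6(Δ_1 - Δ_0) = 6
  1·M_1 + 6·M_2 + 2·M_3 = 6(Δ_2 - Δ_1) = -21
Natural end conditions: M_0 = M_3 = 0.
Hence M_0 = 0, M_1 = 57/47, M_2 = -174/47, M_3 = 0.
On [5, 7], S(x) = 6 + 185/94·(x - 5) - 87/47·(x - 5)² + 29/94·(x - 5)³.
With (x - 5) = 1/2: S(11/2) = 4933/752.

6.5598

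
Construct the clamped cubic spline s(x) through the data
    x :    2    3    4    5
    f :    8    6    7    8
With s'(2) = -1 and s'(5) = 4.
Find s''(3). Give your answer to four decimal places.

7.3333

Let σ_i = s''(x_i). Step sizes h_i = 1, 1, 1; slopes of the chords Δ_i = (y_(i+1) - y_i)/h_i = -2, 1, 1.
  1·σ_0 + 4·σ_1 + 1·σ_2 = 6(Δ_1 - Δ_0) = 18
  1·σ_1 + 4·σ_2 + 1·σ_3 = 6(Δ_2 - Δ_1) = 0
Clamped end conditions give two more equations: 2h_0·σ_0 + h_0·σ_1 = 6(Δ_0 - s'(2)) = -6 and h_2·σ_2 + 2h_2·σ_3 = 6(s'(5) - Δ_2) = 18.
Forward elimination and back-substitution give σ_0 = -20/3, σ_1 = 22/3, σ_2 = -14/3, σ_3 = 34/3.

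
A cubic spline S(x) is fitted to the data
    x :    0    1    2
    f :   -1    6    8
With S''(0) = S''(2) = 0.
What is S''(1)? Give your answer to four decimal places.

Write M_i for S''(x_i). With h_i = 1, 1 and divided differences Δ_i = 7, 2, the continuity of S' gives the tridiagonal system
  1·M_0 + 4·M_1 + 1·M_2 = 6(Δ_1 - Δ_0) = -30
Natural end conditions: M_0 = M_2 = 0.
Solving: M_0 = 0, M_1 = -15/2, M_2 = 0.

-7.5000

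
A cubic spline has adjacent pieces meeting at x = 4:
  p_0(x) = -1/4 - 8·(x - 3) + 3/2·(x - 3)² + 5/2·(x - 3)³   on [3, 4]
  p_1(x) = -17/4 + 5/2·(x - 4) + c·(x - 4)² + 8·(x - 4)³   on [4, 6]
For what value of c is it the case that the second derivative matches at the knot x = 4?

p_0''(x) = 3 + 15·(x - 3), so p_0''(4) = 18. On the right, p_1''(4) = 2c, so c = 9.

9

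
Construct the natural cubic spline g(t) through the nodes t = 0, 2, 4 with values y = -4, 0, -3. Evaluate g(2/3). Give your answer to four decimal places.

Put M_i = g'' at the i-th knot. Here h = (2, 2) and Δ = (2, -3/2), so the interior equations h_(i-1)·M_(i-1) + 2(h_(i-1)+h_i)·M_i + h_i·M_(i+1) = 6(Δ_i − Δ_(i-1)) read
  2·M_0 + 8·M_1 + 2·M_2 = 6(Δ_1 - Δ_0) = -21
Natural end conditions: M_0 = M_2 = 0.
Solving: M_0 = 0, M_1 = -21/8, M_2 = 0.
On [0, 2], g(t) = -4 + 23/8·t + 0·t² - 7/32·t³.
With t = 2/3: g(2/3) = -58/27.

-2.1481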